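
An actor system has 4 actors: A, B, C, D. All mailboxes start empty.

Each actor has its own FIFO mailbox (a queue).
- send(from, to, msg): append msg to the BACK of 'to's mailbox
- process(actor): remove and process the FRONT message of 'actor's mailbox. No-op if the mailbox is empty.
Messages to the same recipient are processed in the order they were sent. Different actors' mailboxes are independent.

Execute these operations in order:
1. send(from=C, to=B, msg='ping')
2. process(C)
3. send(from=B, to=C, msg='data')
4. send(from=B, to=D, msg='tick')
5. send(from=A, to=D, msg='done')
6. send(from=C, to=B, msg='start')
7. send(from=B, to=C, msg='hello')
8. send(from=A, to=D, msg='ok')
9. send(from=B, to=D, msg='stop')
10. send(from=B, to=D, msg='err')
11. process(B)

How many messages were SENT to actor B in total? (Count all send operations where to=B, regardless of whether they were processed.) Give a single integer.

Answer: 2

Derivation:
After 1 (send(from=C, to=B, msg='ping')): A:[] B:[ping] C:[] D:[]
After 2 (process(C)): A:[] B:[ping] C:[] D:[]
After 3 (send(from=B, to=C, msg='data')): A:[] B:[ping] C:[data] D:[]
After 4 (send(from=B, to=D, msg='tick')): A:[] B:[ping] C:[data] D:[tick]
After 5 (send(from=A, to=D, msg='done')): A:[] B:[ping] C:[data] D:[tick,done]
After 6 (send(from=C, to=B, msg='start')): A:[] B:[ping,start] C:[data] D:[tick,done]
After 7 (send(from=B, to=C, msg='hello')): A:[] B:[ping,start] C:[data,hello] D:[tick,done]
After 8 (send(from=A, to=D, msg='ok')): A:[] B:[ping,start] C:[data,hello] D:[tick,done,ok]
After 9 (send(from=B, to=D, msg='stop')): A:[] B:[ping,start] C:[data,hello] D:[tick,done,ok,stop]
After 10 (send(from=B, to=D, msg='err')): A:[] B:[ping,start] C:[data,hello] D:[tick,done,ok,stop,err]
After 11 (process(B)): A:[] B:[start] C:[data,hello] D:[tick,done,ok,stop,err]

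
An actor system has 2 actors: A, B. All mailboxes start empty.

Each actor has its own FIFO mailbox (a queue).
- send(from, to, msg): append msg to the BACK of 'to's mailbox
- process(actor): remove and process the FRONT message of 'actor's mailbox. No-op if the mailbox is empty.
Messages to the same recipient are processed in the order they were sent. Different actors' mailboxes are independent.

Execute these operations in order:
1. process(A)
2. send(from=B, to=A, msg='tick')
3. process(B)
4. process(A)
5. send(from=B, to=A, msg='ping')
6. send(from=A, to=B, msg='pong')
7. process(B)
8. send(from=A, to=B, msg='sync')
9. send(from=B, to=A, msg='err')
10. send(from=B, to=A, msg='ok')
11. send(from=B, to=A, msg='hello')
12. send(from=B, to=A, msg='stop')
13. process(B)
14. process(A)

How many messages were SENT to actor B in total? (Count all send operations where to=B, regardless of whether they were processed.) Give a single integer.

Answer: 2

Derivation:
After 1 (process(A)): A:[] B:[]
After 2 (send(from=B, to=A, msg='tick')): A:[tick] B:[]
After 3 (process(B)): A:[tick] B:[]
After 4 (process(A)): A:[] B:[]
After 5 (send(from=B, to=A, msg='ping')): A:[ping] B:[]
After 6 (send(from=A, to=B, msg='pong')): A:[ping] B:[pong]
After 7 (process(B)): A:[ping] B:[]
After 8 (send(from=A, to=B, msg='sync')): A:[ping] B:[sync]
After 9 (send(from=B, to=A, msg='err')): A:[ping,err] B:[sync]
After 10 (send(from=B, to=A, msg='ok')): A:[ping,err,ok] B:[sync]
After 11 (send(from=B, to=A, msg='hello')): A:[ping,err,ok,hello] B:[sync]
After 12 (send(from=B, to=A, msg='stop')): A:[ping,err,ok,hello,stop] B:[sync]
After 13 (process(B)): A:[ping,err,ok,hello,stop] B:[]
After 14 (process(A)): A:[err,ok,hello,stop] B:[]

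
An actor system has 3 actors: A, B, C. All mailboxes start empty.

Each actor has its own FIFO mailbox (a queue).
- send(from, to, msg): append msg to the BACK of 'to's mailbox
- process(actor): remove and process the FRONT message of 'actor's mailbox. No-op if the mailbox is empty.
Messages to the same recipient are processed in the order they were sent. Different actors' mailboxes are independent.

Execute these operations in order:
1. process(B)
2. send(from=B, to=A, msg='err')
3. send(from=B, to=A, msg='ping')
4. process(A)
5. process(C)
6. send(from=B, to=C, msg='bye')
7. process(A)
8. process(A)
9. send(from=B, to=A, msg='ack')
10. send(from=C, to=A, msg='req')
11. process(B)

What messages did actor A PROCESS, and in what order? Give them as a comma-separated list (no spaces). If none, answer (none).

After 1 (process(B)): A:[] B:[] C:[]
After 2 (send(from=B, to=A, msg='err')): A:[err] B:[] C:[]
After 3 (send(from=B, to=A, msg='ping')): A:[err,ping] B:[] C:[]
After 4 (process(A)): A:[ping] B:[] C:[]
After 5 (process(C)): A:[ping] B:[] C:[]
After 6 (send(from=B, to=C, msg='bye')): A:[ping] B:[] C:[bye]
After 7 (process(A)): A:[] B:[] C:[bye]
After 8 (process(A)): A:[] B:[] C:[bye]
After 9 (send(from=B, to=A, msg='ack')): A:[ack] B:[] C:[bye]
After 10 (send(from=C, to=A, msg='req')): A:[ack,req] B:[] C:[bye]
After 11 (process(B)): A:[ack,req] B:[] C:[bye]

Answer: err,ping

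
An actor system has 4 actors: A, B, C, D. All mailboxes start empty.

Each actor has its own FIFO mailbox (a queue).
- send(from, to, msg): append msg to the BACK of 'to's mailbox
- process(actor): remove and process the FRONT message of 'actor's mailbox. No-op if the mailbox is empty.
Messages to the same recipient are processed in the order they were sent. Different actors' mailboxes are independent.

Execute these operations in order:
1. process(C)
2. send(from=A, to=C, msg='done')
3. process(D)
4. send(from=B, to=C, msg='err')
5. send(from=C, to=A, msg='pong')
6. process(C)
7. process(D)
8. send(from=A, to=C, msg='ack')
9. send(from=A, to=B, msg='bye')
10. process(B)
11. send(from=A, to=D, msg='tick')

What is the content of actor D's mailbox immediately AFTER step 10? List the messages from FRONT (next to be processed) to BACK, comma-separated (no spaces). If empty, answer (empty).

After 1 (process(C)): A:[] B:[] C:[] D:[]
After 2 (send(from=A, to=C, msg='done')): A:[] B:[] C:[done] D:[]
After 3 (process(D)): A:[] B:[] C:[done] D:[]
After 4 (send(from=B, to=C, msg='err')): A:[] B:[] C:[done,err] D:[]
After 5 (send(from=C, to=A, msg='pong')): A:[pong] B:[] C:[done,err] D:[]
After 6 (process(C)): A:[pong] B:[] C:[err] D:[]
After 7 (process(D)): A:[pong] B:[] C:[err] D:[]
After 8 (send(from=A, to=C, msg='ack')): A:[pong] B:[] C:[err,ack] D:[]
After 9 (send(from=A, to=B, msg='bye')): A:[pong] B:[bye] C:[err,ack] D:[]
After 10 (process(B)): A:[pong] B:[] C:[err,ack] D:[]

(empty)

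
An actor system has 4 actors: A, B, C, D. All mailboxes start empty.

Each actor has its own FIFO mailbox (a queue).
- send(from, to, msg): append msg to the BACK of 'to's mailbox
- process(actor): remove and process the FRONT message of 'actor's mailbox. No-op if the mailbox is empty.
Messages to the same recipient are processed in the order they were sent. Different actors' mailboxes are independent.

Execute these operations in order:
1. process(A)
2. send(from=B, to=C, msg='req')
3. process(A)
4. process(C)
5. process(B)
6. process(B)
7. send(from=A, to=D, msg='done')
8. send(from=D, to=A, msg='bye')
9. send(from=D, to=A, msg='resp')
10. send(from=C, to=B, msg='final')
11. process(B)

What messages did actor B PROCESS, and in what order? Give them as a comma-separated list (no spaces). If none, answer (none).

Answer: final

Derivation:
After 1 (process(A)): A:[] B:[] C:[] D:[]
After 2 (send(from=B, to=C, msg='req')): A:[] B:[] C:[req] D:[]
After 3 (process(A)): A:[] B:[] C:[req] D:[]
After 4 (process(C)): A:[] B:[] C:[] D:[]
After 5 (process(B)): A:[] B:[] C:[] D:[]
After 6 (process(B)): A:[] B:[] C:[] D:[]
After 7 (send(from=A, to=D, msg='done')): A:[] B:[] C:[] D:[done]
After 8 (send(from=D, to=A, msg='bye')): A:[bye] B:[] C:[] D:[done]
After 9 (send(from=D, to=A, msg='resp')): A:[bye,resp] B:[] C:[] D:[done]
After 10 (send(from=C, to=B, msg='final')): A:[bye,resp] B:[final] C:[] D:[done]
After 11 (process(B)): A:[bye,resp] B:[] C:[] D:[done]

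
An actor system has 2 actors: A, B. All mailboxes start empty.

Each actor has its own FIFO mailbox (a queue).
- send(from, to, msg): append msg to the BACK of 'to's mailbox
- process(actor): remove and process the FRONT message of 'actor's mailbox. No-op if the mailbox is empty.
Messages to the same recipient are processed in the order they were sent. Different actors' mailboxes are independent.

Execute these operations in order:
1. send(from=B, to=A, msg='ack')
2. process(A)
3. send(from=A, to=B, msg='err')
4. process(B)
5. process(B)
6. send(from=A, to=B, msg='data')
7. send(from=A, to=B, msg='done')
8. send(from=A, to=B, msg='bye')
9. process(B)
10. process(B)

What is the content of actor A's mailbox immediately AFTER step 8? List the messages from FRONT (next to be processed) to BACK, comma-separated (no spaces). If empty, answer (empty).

After 1 (send(from=B, to=A, msg='ack')): A:[ack] B:[]
After 2 (process(A)): A:[] B:[]
After 3 (send(from=A, to=B, msg='err')): A:[] B:[err]
After 4 (process(B)): A:[] B:[]
After 5 (process(B)): A:[] B:[]
After 6 (send(from=A, to=B, msg='data')): A:[] B:[data]
After 7 (send(from=A, to=B, msg='done')): A:[] B:[data,done]
After 8 (send(from=A, to=B, msg='bye')): A:[] B:[data,done,bye]

(empty)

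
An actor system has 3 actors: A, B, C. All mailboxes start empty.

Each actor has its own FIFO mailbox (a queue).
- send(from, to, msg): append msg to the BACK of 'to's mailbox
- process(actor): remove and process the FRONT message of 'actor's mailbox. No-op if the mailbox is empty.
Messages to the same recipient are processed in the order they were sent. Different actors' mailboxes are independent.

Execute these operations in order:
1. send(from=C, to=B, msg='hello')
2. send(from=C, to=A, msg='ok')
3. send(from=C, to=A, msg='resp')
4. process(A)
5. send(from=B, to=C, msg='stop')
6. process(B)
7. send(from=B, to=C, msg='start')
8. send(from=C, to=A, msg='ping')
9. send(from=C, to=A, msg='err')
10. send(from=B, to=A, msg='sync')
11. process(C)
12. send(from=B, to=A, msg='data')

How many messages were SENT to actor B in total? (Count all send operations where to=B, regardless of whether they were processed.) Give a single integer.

After 1 (send(from=C, to=B, msg='hello')): A:[] B:[hello] C:[]
After 2 (send(from=C, to=A, msg='ok')): A:[ok] B:[hello] C:[]
After 3 (send(from=C, to=A, msg='resp')): A:[ok,resp] B:[hello] C:[]
After 4 (process(A)): A:[resp] B:[hello] C:[]
After 5 (send(from=B, to=C, msg='stop')): A:[resp] B:[hello] C:[stop]
After 6 (process(B)): A:[resp] B:[] C:[stop]
After 7 (send(from=B, to=C, msg='start')): A:[resp] B:[] C:[stop,start]
After 8 (send(from=C, to=A, msg='ping')): A:[resp,ping] B:[] C:[stop,start]
After 9 (send(from=C, to=A, msg='err')): A:[resp,ping,err] B:[] C:[stop,start]
After 10 (send(from=B, to=A, msg='sync')): A:[resp,ping,err,sync] B:[] C:[stop,start]
After 11 (process(C)): A:[resp,ping,err,sync] B:[] C:[start]
After 12 (send(from=B, to=A, msg='data')): A:[resp,ping,err,sync,data] B:[] C:[start]

Answer: 1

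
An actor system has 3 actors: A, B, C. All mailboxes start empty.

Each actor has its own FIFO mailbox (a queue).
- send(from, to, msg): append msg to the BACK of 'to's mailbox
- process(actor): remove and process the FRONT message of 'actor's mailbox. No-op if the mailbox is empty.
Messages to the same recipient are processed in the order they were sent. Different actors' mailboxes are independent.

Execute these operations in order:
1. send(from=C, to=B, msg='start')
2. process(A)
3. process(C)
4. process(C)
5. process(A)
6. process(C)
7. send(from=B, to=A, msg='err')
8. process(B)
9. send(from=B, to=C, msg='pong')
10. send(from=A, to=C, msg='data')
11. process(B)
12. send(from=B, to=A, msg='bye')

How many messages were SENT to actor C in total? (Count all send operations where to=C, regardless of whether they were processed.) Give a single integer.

Answer: 2

Derivation:
After 1 (send(from=C, to=B, msg='start')): A:[] B:[start] C:[]
After 2 (process(A)): A:[] B:[start] C:[]
After 3 (process(C)): A:[] B:[start] C:[]
After 4 (process(C)): A:[] B:[start] C:[]
After 5 (process(A)): A:[] B:[start] C:[]
After 6 (process(C)): A:[] B:[start] C:[]
After 7 (send(from=B, to=A, msg='err')): A:[err] B:[start] C:[]
After 8 (process(B)): A:[err] B:[] C:[]
After 9 (send(from=B, to=C, msg='pong')): A:[err] B:[] C:[pong]
After 10 (send(from=A, to=C, msg='data')): A:[err] B:[] C:[pong,data]
After 11 (process(B)): A:[err] B:[] C:[pong,data]
After 12 (send(from=B, to=A, msg='bye')): A:[err,bye] B:[] C:[pong,data]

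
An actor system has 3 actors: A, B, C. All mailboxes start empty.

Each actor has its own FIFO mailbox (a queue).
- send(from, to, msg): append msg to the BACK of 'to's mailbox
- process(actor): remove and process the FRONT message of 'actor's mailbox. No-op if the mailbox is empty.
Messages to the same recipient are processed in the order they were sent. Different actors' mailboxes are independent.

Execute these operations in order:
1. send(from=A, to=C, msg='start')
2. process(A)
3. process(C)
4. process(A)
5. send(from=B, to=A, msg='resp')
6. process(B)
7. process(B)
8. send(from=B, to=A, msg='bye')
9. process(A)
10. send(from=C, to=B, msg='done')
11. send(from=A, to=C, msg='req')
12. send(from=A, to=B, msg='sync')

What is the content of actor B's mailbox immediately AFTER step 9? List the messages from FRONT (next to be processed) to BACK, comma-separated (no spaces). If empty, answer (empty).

After 1 (send(from=A, to=C, msg='start')): A:[] B:[] C:[start]
After 2 (process(A)): A:[] B:[] C:[start]
After 3 (process(C)): A:[] B:[] C:[]
After 4 (process(A)): A:[] B:[] C:[]
After 5 (send(from=B, to=A, msg='resp')): A:[resp] B:[] C:[]
After 6 (process(B)): A:[resp] B:[] C:[]
After 7 (process(B)): A:[resp] B:[] C:[]
After 8 (send(from=B, to=A, msg='bye')): A:[resp,bye] B:[] C:[]
After 9 (process(A)): A:[bye] B:[] C:[]

(empty)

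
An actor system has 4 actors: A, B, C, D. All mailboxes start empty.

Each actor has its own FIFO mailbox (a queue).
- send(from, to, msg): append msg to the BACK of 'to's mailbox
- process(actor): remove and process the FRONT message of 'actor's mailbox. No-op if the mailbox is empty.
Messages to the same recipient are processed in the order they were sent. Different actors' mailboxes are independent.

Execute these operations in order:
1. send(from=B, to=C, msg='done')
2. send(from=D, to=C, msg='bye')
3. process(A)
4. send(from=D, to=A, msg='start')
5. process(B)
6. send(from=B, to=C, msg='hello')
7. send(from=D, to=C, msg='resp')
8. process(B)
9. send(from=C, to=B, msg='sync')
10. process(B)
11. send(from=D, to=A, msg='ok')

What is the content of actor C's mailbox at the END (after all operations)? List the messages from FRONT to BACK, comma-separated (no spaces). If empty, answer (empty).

After 1 (send(from=B, to=C, msg='done')): A:[] B:[] C:[done] D:[]
After 2 (send(from=D, to=C, msg='bye')): A:[] B:[] C:[done,bye] D:[]
After 3 (process(A)): A:[] B:[] C:[done,bye] D:[]
After 4 (send(from=D, to=A, msg='start')): A:[start] B:[] C:[done,bye] D:[]
After 5 (process(B)): A:[start] B:[] C:[done,bye] D:[]
After 6 (send(from=B, to=C, msg='hello')): A:[start] B:[] C:[done,bye,hello] D:[]
After 7 (send(from=D, to=C, msg='resp')): A:[start] B:[] C:[done,bye,hello,resp] D:[]
After 8 (process(B)): A:[start] B:[] C:[done,bye,hello,resp] D:[]
After 9 (send(from=C, to=B, msg='sync')): A:[start] B:[sync] C:[done,bye,hello,resp] D:[]
After 10 (process(B)): A:[start] B:[] C:[done,bye,hello,resp] D:[]
After 11 (send(from=D, to=A, msg='ok')): A:[start,ok] B:[] C:[done,bye,hello,resp] D:[]

Answer: done,bye,hello,resp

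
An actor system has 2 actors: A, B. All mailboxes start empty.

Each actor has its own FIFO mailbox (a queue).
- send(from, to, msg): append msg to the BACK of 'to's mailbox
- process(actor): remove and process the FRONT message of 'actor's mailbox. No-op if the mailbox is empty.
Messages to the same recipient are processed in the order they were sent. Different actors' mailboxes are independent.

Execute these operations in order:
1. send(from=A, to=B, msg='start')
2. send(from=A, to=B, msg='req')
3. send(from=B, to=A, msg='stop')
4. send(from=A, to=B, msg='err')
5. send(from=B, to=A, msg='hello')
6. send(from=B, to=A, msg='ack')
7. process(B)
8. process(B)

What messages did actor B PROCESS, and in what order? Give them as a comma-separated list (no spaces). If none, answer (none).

Answer: start,req

Derivation:
After 1 (send(from=A, to=B, msg='start')): A:[] B:[start]
After 2 (send(from=A, to=B, msg='req')): A:[] B:[start,req]
After 3 (send(from=B, to=A, msg='stop')): A:[stop] B:[start,req]
After 4 (send(from=A, to=B, msg='err')): A:[stop] B:[start,req,err]
After 5 (send(from=B, to=A, msg='hello')): A:[stop,hello] B:[start,req,err]
After 6 (send(from=B, to=A, msg='ack')): A:[stop,hello,ack] B:[start,req,err]
After 7 (process(B)): A:[stop,hello,ack] B:[req,err]
After 8 (process(B)): A:[stop,hello,ack] B:[err]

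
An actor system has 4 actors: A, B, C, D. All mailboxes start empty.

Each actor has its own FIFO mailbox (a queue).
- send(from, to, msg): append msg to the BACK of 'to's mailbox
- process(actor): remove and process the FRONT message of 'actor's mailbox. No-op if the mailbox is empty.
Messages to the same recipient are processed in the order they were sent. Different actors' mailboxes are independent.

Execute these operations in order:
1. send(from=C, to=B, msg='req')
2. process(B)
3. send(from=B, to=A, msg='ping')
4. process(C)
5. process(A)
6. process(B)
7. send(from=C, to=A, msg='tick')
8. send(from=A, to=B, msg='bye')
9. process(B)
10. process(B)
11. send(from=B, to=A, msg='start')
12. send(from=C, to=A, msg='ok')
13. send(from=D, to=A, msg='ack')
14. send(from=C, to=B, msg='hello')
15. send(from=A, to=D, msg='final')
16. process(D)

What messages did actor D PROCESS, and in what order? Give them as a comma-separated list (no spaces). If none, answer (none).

After 1 (send(from=C, to=B, msg='req')): A:[] B:[req] C:[] D:[]
After 2 (process(B)): A:[] B:[] C:[] D:[]
After 3 (send(from=B, to=A, msg='ping')): A:[ping] B:[] C:[] D:[]
After 4 (process(C)): A:[ping] B:[] C:[] D:[]
After 5 (process(A)): A:[] B:[] C:[] D:[]
After 6 (process(B)): A:[] B:[] C:[] D:[]
After 7 (send(from=C, to=A, msg='tick')): A:[tick] B:[] C:[] D:[]
After 8 (send(from=A, to=B, msg='bye')): A:[tick] B:[bye] C:[] D:[]
After 9 (process(B)): A:[tick] B:[] C:[] D:[]
After 10 (process(B)): A:[tick] B:[] C:[] D:[]
After 11 (send(from=B, to=A, msg='start')): A:[tick,start] B:[] C:[] D:[]
After 12 (send(from=C, to=A, msg='ok')): A:[tick,start,ok] B:[] C:[] D:[]
After 13 (send(from=D, to=A, msg='ack')): A:[tick,start,ok,ack] B:[] C:[] D:[]
After 14 (send(from=C, to=B, msg='hello')): A:[tick,start,ok,ack] B:[hello] C:[] D:[]
After 15 (send(from=A, to=D, msg='final')): A:[tick,start,ok,ack] B:[hello] C:[] D:[final]
After 16 (process(D)): A:[tick,start,ok,ack] B:[hello] C:[] D:[]

Answer: final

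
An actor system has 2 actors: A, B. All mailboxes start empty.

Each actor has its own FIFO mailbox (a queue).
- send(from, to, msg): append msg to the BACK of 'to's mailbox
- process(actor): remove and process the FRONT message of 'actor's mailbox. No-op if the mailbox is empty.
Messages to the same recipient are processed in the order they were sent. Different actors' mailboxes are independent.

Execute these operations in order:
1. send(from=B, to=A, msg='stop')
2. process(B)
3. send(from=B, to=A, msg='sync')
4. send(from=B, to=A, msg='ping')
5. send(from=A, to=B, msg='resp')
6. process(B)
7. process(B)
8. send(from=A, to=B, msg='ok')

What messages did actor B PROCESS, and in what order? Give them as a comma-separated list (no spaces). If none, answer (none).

After 1 (send(from=B, to=A, msg='stop')): A:[stop] B:[]
After 2 (process(B)): A:[stop] B:[]
After 3 (send(from=B, to=A, msg='sync')): A:[stop,sync] B:[]
After 4 (send(from=B, to=A, msg='ping')): A:[stop,sync,ping] B:[]
After 5 (send(from=A, to=B, msg='resp')): A:[stop,sync,ping] B:[resp]
After 6 (process(B)): A:[stop,sync,ping] B:[]
After 7 (process(B)): A:[stop,sync,ping] B:[]
After 8 (send(from=A, to=B, msg='ok')): A:[stop,sync,ping] B:[ok]

Answer: resp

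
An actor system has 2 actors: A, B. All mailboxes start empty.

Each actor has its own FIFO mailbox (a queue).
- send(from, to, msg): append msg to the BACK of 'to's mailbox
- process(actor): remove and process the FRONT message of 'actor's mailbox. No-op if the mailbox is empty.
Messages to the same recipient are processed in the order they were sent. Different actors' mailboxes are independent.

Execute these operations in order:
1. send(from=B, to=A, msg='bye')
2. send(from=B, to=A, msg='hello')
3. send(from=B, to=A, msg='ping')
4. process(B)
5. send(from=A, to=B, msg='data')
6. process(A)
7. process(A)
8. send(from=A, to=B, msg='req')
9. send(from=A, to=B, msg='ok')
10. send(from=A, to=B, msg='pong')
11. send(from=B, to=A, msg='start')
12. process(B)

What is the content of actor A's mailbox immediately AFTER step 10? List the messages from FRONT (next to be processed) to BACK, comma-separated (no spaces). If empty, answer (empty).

After 1 (send(from=B, to=A, msg='bye')): A:[bye] B:[]
After 2 (send(from=B, to=A, msg='hello')): A:[bye,hello] B:[]
After 3 (send(from=B, to=A, msg='ping')): A:[bye,hello,ping] B:[]
After 4 (process(B)): A:[bye,hello,ping] B:[]
After 5 (send(from=A, to=B, msg='data')): A:[bye,hello,ping] B:[data]
After 6 (process(A)): A:[hello,ping] B:[data]
After 7 (process(A)): A:[ping] B:[data]
After 8 (send(from=A, to=B, msg='req')): A:[ping] B:[data,req]
After 9 (send(from=A, to=B, msg='ok')): A:[ping] B:[data,req,ok]
After 10 (send(from=A, to=B, msg='pong')): A:[ping] B:[data,req,ok,pong]

ping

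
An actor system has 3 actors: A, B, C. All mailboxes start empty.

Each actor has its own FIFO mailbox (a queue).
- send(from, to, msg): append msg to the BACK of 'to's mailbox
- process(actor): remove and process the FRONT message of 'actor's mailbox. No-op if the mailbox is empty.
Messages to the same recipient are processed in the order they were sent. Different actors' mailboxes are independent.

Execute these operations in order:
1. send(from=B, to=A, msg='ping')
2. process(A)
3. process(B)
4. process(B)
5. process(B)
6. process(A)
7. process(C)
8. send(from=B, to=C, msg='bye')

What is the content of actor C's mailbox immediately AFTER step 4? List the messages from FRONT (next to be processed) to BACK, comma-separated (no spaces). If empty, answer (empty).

After 1 (send(from=B, to=A, msg='ping')): A:[ping] B:[] C:[]
After 2 (process(A)): A:[] B:[] C:[]
After 3 (process(B)): A:[] B:[] C:[]
After 4 (process(B)): A:[] B:[] C:[]

(empty)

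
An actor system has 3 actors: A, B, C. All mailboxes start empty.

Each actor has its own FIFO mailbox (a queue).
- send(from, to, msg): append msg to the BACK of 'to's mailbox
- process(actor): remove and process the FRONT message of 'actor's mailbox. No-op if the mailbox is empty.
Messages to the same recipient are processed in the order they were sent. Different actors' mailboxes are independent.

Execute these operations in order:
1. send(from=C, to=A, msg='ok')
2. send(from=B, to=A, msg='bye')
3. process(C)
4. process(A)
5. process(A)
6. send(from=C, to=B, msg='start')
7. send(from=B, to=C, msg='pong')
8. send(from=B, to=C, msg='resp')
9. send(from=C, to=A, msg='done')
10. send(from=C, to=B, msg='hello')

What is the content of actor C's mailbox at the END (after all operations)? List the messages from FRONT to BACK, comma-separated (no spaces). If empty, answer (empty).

Answer: pong,resp

Derivation:
After 1 (send(from=C, to=A, msg='ok')): A:[ok] B:[] C:[]
After 2 (send(from=B, to=A, msg='bye')): A:[ok,bye] B:[] C:[]
After 3 (process(C)): A:[ok,bye] B:[] C:[]
After 4 (process(A)): A:[bye] B:[] C:[]
After 5 (process(A)): A:[] B:[] C:[]
After 6 (send(from=C, to=B, msg='start')): A:[] B:[start] C:[]
After 7 (send(from=B, to=C, msg='pong')): A:[] B:[start] C:[pong]
After 8 (send(from=B, to=C, msg='resp')): A:[] B:[start] C:[pong,resp]
After 9 (send(from=C, to=A, msg='done')): A:[done] B:[start] C:[pong,resp]
After 10 (send(from=C, to=B, msg='hello')): A:[done] B:[start,hello] C:[pong,resp]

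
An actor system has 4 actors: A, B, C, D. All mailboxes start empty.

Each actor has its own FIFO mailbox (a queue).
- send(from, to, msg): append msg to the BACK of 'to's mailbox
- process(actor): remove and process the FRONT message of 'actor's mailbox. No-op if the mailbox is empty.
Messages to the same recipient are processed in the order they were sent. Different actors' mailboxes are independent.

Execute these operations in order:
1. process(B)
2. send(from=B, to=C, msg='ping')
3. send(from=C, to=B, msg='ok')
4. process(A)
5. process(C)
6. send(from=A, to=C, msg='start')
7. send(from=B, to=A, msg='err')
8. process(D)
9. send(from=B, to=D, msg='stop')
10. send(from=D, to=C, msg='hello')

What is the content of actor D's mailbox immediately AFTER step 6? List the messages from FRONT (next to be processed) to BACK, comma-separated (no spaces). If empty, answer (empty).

After 1 (process(B)): A:[] B:[] C:[] D:[]
After 2 (send(from=B, to=C, msg='ping')): A:[] B:[] C:[ping] D:[]
After 3 (send(from=C, to=B, msg='ok')): A:[] B:[ok] C:[ping] D:[]
After 4 (process(A)): A:[] B:[ok] C:[ping] D:[]
After 5 (process(C)): A:[] B:[ok] C:[] D:[]
After 6 (send(from=A, to=C, msg='start')): A:[] B:[ok] C:[start] D:[]

(empty)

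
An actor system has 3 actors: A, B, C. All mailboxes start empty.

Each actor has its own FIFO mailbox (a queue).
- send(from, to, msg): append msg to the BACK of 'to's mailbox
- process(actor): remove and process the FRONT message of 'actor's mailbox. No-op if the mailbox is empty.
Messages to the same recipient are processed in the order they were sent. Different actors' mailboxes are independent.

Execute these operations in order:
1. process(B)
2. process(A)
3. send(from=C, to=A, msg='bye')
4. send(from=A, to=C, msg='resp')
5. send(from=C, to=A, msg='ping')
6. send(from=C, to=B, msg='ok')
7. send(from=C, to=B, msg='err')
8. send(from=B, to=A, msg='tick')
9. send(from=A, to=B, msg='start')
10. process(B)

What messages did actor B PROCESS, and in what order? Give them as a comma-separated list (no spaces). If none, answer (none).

Answer: ok

Derivation:
After 1 (process(B)): A:[] B:[] C:[]
After 2 (process(A)): A:[] B:[] C:[]
After 3 (send(from=C, to=A, msg='bye')): A:[bye] B:[] C:[]
After 4 (send(from=A, to=C, msg='resp')): A:[bye] B:[] C:[resp]
After 5 (send(from=C, to=A, msg='ping')): A:[bye,ping] B:[] C:[resp]
After 6 (send(from=C, to=B, msg='ok')): A:[bye,ping] B:[ok] C:[resp]
After 7 (send(from=C, to=B, msg='err')): A:[bye,ping] B:[ok,err] C:[resp]
After 8 (send(from=B, to=A, msg='tick')): A:[bye,ping,tick] B:[ok,err] C:[resp]
After 9 (send(from=A, to=B, msg='start')): A:[bye,ping,tick] B:[ok,err,start] C:[resp]
After 10 (process(B)): A:[bye,ping,tick] B:[err,start] C:[resp]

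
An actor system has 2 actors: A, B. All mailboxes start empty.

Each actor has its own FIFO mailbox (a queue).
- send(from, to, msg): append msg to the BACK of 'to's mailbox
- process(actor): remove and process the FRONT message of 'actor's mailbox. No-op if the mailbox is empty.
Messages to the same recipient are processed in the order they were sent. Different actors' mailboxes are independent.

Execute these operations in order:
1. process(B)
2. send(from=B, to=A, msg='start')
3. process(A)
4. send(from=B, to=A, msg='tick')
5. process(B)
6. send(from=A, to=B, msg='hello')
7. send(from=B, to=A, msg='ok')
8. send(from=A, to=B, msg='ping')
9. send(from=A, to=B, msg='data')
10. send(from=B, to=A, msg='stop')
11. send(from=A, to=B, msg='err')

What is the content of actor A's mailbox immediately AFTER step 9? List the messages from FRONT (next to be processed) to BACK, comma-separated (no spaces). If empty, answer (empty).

After 1 (process(B)): A:[] B:[]
After 2 (send(from=B, to=A, msg='start')): A:[start] B:[]
After 3 (process(A)): A:[] B:[]
After 4 (send(from=B, to=A, msg='tick')): A:[tick] B:[]
After 5 (process(B)): A:[tick] B:[]
After 6 (send(from=A, to=B, msg='hello')): A:[tick] B:[hello]
After 7 (send(from=B, to=A, msg='ok')): A:[tick,ok] B:[hello]
After 8 (send(from=A, to=B, msg='ping')): A:[tick,ok] B:[hello,ping]
After 9 (send(from=A, to=B, msg='data')): A:[tick,ok] B:[hello,ping,data]

tick,ok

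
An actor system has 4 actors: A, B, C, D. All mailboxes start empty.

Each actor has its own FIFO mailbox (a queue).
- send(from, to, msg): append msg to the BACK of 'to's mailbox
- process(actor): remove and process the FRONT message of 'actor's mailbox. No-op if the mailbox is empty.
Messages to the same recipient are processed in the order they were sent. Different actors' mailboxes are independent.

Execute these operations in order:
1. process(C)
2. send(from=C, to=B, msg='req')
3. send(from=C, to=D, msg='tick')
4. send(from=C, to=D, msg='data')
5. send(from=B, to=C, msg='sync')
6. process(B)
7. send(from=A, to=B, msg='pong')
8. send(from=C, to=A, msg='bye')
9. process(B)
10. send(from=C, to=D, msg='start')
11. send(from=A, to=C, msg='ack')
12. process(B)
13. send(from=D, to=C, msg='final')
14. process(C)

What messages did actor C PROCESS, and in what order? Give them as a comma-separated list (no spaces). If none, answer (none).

After 1 (process(C)): A:[] B:[] C:[] D:[]
After 2 (send(from=C, to=B, msg='req')): A:[] B:[req] C:[] D:[]
After 3 (send(from=C, to=D, msg='tick')): A:[] B:[req] C:[] D:[tick]
After 4 (send(from=C, to=D, msg='data')): A:[] B:[req] C:[] D:[tick,data]
After 5 (send(from=B, to=C, msg='sync')): A:[] B:[req] C:[sync] D:[tick,data]
After 6 (process(B)): A:[] B:[] C:[sync] D:[tick,data]
After 7 (send(from=A, to=B, msg='pong')): A:[] B:[pong] C:[sync] D:[tick,data]
After 8 (send(from=C, to=A, msg='bye')): A:[bye] B:[pong] C:[sync] D:[tick,data]
After 9 (process(B)): A:[bye] B:[] C:[sync] D:[tick,data]
After 10 (send(from=C, to=D, msg='start')): A:[bye] B:[] C:[sync] D:[tick,data,start]
After 11 (send(from=A, to=C, msg='ack')): A:[bye] B:[] C:[sync,ack] D:[tick,data,start]
After 12 (process(B)): A:[bye] B:[] C:[sync,ack] D:[tick,data,start]
After 13 (send(from=D, to=C, msg='final')): A:[bye] B:[] C:[sync,ack,final] D:[tick,data,start]
After 14 (process(C)): A:[bye] B:[] C:[ack,final] D:[tick,data,start]

Answer: sync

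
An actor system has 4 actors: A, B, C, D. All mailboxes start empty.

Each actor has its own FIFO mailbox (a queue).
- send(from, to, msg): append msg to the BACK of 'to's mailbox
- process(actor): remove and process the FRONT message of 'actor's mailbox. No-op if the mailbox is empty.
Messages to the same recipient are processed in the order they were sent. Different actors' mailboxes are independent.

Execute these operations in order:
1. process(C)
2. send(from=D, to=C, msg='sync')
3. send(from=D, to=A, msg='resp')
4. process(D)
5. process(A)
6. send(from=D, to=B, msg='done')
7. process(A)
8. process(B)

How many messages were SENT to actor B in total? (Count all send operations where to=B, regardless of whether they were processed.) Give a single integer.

After 1 (process(C)): A:[] B:[] C:[] D:[]
After 2 (send(from=D, to=C, msg='sync')): A:[] B:[] C:[sync] D:[]
After 3 (send(from=D, to=A, msg='resp')): A:[resp] B:[] C:[sync] D:[]
After 4 (process(D)): A:[resp] B:[] C:[sync] D:[]
After 5 (process(A)): A:[] B:[] C:[sync] D:[]
After 6 (send(from=D, to=B, msg='done')): A:[] B:[done] C:[sync] D:[]
After 7 (process(A)): A:[] B:[done] C:[sync] D:[]
After 8 (process(B)): A:[] B:[] C:[sync] D:[]

Answer: 1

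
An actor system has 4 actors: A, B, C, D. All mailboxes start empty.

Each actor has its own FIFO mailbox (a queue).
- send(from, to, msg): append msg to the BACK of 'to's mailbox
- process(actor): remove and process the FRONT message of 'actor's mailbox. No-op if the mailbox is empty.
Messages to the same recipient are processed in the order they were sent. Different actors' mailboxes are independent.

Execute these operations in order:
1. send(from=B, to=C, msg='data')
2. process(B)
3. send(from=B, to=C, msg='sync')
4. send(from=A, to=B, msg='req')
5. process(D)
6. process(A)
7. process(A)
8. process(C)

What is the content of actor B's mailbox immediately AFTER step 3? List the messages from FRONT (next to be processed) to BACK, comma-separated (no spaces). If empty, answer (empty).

After 1 (send(from=B, to=C, msg='data')): A:[] B:[] C:[data] D:[]
After 2 (process(B)): A:[] B:[] C:[data] D:[]
After 3 (send(from=B, to=C, msg='sync')): A:[] B:[] C:[data,sync] D:[]

(empty)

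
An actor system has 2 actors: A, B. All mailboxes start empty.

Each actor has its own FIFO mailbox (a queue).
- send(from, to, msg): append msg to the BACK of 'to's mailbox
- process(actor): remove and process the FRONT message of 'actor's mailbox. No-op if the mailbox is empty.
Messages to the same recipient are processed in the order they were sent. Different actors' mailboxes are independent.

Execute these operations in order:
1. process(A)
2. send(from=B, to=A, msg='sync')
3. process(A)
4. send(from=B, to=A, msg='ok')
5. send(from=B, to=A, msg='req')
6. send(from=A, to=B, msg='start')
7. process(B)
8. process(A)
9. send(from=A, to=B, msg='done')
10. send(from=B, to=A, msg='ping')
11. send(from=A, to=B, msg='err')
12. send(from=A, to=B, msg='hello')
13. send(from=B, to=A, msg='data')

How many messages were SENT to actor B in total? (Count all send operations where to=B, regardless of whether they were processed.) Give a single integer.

Answer: 4

Derivation:
After 1 (process(A)): A:[] B:[]
After 2 (send(from=B, to=A, msg='sync')): A:[sync] B:[]
After 3 (process(A)): A:[] B:[]
After 4 (send(from=B, to=A, msg='ok')): A:[ok] B:[]
After 5 (send(from=B, to=A, msg='req')): A:[ok,req] B:[]
After 6 (send(from=A, to=B, msg='start')): A:[ok,req] B:[start]
After 7 (process(B)): A:[ok,req] B:[]
After 8 (process(A)): A:[req] B:[]
After 9 (send(from=A, to=B, msg='done')): A:[req] B:[done]
After 10 (send(from=B, to=A, msg='ping')): A:[req,ping] B:[done]
After 11 (send(from=A, to=B, msg='err')): A:[req,ping] B:[done,err]
After 12 (send(from=A, to=B, msg='hello')): A:[req,ping] B:[done,err,hello]
After 13 (send(from=B, to=A, msg='data')): A:[req,ping,data] B:[done,err,hello]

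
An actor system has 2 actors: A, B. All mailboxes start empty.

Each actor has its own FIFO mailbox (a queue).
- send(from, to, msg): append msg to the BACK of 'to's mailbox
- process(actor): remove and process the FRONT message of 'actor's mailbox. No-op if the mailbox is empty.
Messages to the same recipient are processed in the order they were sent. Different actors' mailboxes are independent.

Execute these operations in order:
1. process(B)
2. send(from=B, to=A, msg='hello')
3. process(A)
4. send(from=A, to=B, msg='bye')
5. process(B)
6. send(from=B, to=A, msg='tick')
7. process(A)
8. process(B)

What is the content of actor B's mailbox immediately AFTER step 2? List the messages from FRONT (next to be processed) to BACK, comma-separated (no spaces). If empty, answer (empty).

After 1 (process(B)): A:[] B:[]
After 2 (send(from=B, to=A, msg='hello')): A:[hello] B:[]

(empty)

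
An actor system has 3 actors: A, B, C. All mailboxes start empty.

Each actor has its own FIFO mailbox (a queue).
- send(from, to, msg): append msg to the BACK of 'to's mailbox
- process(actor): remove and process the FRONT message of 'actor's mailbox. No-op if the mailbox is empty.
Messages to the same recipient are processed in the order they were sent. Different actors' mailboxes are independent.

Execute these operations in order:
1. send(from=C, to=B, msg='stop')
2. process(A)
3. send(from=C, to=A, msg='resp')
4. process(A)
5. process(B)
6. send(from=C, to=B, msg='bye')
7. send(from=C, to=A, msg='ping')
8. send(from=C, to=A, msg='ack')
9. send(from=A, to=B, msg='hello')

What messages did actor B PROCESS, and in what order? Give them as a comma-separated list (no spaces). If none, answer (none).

After 1 (send(from=C, to=B, msg='stop')): A:[] B:[stop] C:[]
After 2 (process(A)): A:[] B:[stop] C:[]
After 3 (send(from=C, to=A, msg='resp')): A:[resp] B:[stop] C:[]
After 4 (process(A)): A:[] B:[stop] C:[]
After 5 (process(B)): A:[] B:[] C:[]
After 6 (send(from=C, to=B, msg='bye')): A:[] B:[bye] C:[]
After 7 (send(from=C, to=A, msg='ping')): A:[ping] B:[bye] C:[]
After 8 (send(from=C, to=A, msg='ack')): A:[ping,ack] B:[bye] C:[]
After 9 (send(from=A, to=B, msg='hello')): A:[ping,ack] B:[bye,hello] C:[]

Answer: stop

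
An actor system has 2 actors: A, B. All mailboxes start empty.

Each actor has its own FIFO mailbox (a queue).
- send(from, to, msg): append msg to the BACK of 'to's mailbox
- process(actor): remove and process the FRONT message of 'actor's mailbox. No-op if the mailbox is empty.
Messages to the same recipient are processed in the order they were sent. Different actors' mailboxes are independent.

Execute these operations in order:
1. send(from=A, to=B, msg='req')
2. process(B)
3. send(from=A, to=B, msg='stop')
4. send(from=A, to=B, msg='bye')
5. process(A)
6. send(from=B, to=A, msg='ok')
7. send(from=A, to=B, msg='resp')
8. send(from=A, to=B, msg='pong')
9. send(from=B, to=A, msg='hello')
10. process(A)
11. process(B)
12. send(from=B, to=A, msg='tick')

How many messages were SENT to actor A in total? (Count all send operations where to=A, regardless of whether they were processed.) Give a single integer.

Answer: 3

Derivation:
After 1 (send(from=A, to=B, msg='req')): A:[] B:[req]
After 2 (process(B)): A:[] B:[]
After 3 (send(from=A, to=B, msg='stop')): A:[] B:[stop]
After 4 (send(from=A, to=B, msg='bye')): A:[] B:[stop,bye]
After 5 (process(A)): A:[] B:[stop,bye]
After 6 (send(from=B, to=A, msg='ok')): A:[ok] B:[stop,bye]
After 7 (send(from=A, to=B, msg='resp')): A:[ok] B:[stop,bye,resp]
After 8 (send(from=A, to=B, msg='pong')): A:[ok] B:[stop,bye,resp,pong]
After 9 (send(from=B, to=A, msg='hello')): A:[ok,hello] B:[stop,bye,resp,pong]
After 10 (process(A)): A:[hello] B:[stop,bye,resp,pong]
After 11 (process(B)): A:[hello] B:[bye,resp,pong]
After 12 (send(from=B, to=A, msg='tick')): A:[hello,tick] B:[bye,resp,pong]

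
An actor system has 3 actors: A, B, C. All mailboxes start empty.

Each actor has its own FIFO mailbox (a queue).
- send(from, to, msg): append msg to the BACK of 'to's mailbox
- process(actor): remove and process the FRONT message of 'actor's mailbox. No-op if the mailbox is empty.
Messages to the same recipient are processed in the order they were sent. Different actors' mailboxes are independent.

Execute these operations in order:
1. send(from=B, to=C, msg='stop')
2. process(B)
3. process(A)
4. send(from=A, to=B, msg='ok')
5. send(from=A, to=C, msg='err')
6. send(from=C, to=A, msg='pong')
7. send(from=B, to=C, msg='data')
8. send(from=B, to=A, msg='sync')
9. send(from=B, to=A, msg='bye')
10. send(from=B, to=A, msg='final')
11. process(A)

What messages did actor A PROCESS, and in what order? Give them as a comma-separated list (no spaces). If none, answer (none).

After 1 (send(from=B, to=C, msg='stop')): A:[] B:[] C:[stop]
After 2 (process(B)): A:[] B:[] C:[stop]
After 3 (process(A)): A:[] B:[] C:[stop]
After 4 (send(from=A, to=B, msg='ok')): A:[] B:[ok] C:[stop]
After 5 (send(from=A, to=C, msg='err')): A:[] B:[ok] C:[stop,err]
After 6 (send(from=C, to=A, msg='pong')): A:[pong] B:[ok] C:[stop,err]
After 7 (send(from=B, to=C, msg='data')): A:[pong] B:[ok] C:[stop,err,data]
After 8 (send(from=B, to=A, msg='sync')): A:[pong,sync] B:[ok] C:[stop,err,data]
After 9 (send(from=B, to=A, msg='bye')): A:[pong,sync,bye] B:[ok] C:[stop,err,data]
After 10 (send(from=B, to=A, msg='final')): A:[pong,sync,bye,final] B:[ok] C:[stop,err,data]
After 11 (process(A)): A:[sync,bye,final] B:[ok] C:[stop,err,data]

Answer: pong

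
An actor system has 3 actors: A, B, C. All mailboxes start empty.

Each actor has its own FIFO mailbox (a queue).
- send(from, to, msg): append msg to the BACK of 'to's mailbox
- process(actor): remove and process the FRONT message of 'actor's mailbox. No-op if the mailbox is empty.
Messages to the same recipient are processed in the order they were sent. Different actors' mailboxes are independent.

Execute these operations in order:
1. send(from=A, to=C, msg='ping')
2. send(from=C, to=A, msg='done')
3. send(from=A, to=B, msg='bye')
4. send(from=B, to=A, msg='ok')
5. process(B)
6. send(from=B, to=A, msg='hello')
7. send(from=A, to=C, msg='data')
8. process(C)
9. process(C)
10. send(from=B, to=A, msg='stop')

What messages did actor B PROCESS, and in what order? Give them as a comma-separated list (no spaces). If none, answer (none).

Answer: bye

Derivation:
After 1 (send(from=A, to=C, msg='ping')): A:[] B:[] C:[ping]
After 2 (send(from=C, to=A, msg='done')): A:[done] B:[] C:[ping]
After 3 (send(from=A, to=B, msg='bye')): A:[done] B:[bye] C:[ping]
After 4 (send(from=B, to=A, msg='ok')): A:[done,ok] B:[bye] C:[ping]
After 5 (process(B)): A:[done,ok] B:[] C:[ping]
After 6 (send(from=B, to=A, msg='hello')): A:[done,ok,hello] B:[] C:[ping]
After 7 (send(from=A, to=C, msg='data')): A:[done,ok,hello] B:[] C:[ping,data]
After 8 (process(C)): A:[done,ok,hello] B:[] C:[data]
After 9 (process(C)): A:[done,ok,hello] B:[] C:[]
After 10 (send(from=B, to=A, msg='stop')): A:[done,ok,hello,stop] B:[] C:[]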